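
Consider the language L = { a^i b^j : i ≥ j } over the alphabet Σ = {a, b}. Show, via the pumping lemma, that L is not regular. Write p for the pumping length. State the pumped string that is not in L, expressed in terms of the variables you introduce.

Assume L is regular; let p be its pumping constant.
Choose w = a^p b^p ∈ L, with |w| = 2p ≥ p.
By the pumping lemma, w = xyz with |xy| ≤ p and |y| > 0.
Because |xy| ≤ p and w begins with p copies of a, we have y = a^k with 1 ≤ k ≤ p.
Consider xy^0z = xz = a^{p-k} b^p. Since k ≥ 1, the a-count p-k is less than p, so i ≥ j fails; thus xz ∉ L.
This contradicts the pumping lemma, so L is not regular.

a^{p-k} b^p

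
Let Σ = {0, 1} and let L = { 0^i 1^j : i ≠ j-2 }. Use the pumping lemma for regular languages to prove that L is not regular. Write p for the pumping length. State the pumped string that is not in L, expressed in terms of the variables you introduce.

0^{p+p!} 1^{p+p!+2}

Assume L is regular. Let p be the pumping length given by the pumping lemma.
Choose w = 0^p 1^{p+p!+2}. Since p ≠ (p+p!+2)-2 = p+p!, w ∈ L; and |w| ≥ p.
Write w = xyz as guaranteed by the lemma, with |xy| ≤ p and y is nonempty.
The first p characters of w are 0's, so xy (and hence y) consists only of 0's. Write y = 0^k, 1 ≤ k ≤ p.
Since 1 ≤ k ≤ p, k divides p!; set t = 1 + p!/k. Then xy^t z has p + (p!/k)·k = p + p! copies of 0. Now the 0-count is p+p! and (1-count)-2 = (p+p!+2)-2 = p+p!, so i ≠ j-2 fails. So xy^t z = 0^{p+p!} 1^{p+p!+2} ∉ L.
Contradiction. Therefore L is not regular.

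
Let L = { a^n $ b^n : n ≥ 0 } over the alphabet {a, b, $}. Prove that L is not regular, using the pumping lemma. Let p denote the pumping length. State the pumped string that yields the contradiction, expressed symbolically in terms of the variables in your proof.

a^{p+k} $ b^p

Toward a contradiction, assume L is regular with pumping length p.
Take w = a^p $ b^p ∈ L with |w| = 2p+1 ≥ p.
By the pumping lemma, w = xyz with |xy| ≤ p and y is nonempty.
The first p characters of w are a's, so xy (and hence y) consists only of a's. Write y = a^k, 1 ≤ k ≤ p.
Pump with i = 2: xy^2z = a^{p+k} $ b^p, which would require p+k = p. But k ≥ 1, so xy^2z ∉ L.
Contradiction. Therefore L is not regular.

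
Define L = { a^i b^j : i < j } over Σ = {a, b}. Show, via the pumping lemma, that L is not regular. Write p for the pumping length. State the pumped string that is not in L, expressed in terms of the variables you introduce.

a^{p+k} b^{p+1}

Assume L is regular. Let p be the pumping length given by the pumping lemma.
Choose w = a^p b^{p+1} ∈ L, with |w| = 2p+1 ≥ p.
By the pumping lemma, w = xyz with |xy| ≤ p and |y| ≥ 1.
The first p characters of w are a's, so xy (and hence y) consists only of a's. Write y = a^k, 1 ≤ k ≤ p.
Consider xy^2z = a^{p+k} b^{p+1}. Since k ≥ 1, the a-count p+k is at least p+1, so i < j fails; thus xy^2z ∉ L.
Contradiction. Therefore L is not regular.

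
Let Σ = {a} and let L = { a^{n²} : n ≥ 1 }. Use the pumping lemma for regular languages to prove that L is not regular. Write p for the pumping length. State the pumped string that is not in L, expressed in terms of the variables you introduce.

a^{p²+k}

Assume L is regular. Let p be the pumping length given by the pumping lemma.
Take w = a^{p²} ∈ L with |w| = p² ≥ p.
Write w = xyz as guaranteed by the lemma, with |xy| ≤ p and |y| ≥ 1.
Then y = a^k for some k with 1 ≤ k ≤ p.
Pump with i = 2: xy^2z = a^{p²+k}. Since 1 ≤ k ≤ p, p² < p²+k ≤ p²+p < (p+1)², so p²+k lies strictly between consecutive squares and is not a perfect square. So xy^2z ∉ L.
This contradicts the pumping lemma, so L is not regular.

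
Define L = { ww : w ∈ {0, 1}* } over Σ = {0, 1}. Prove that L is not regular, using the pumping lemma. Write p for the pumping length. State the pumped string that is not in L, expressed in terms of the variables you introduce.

0^{p+k} 1^p 0^p 1^p

Assume L is regular; let p be its pumping constant.
Take w = 0^p 1^p 0^p 1^p = uu where u = 0^p1^p; then w ∈ L and |w| = 4p ≥ p.
Write w = xyz as guaranteed by the lemma, with |xy| ≤ p and |y| ≥ 1.
Since the first p symbols of w are all 0's and |xy| ≤ p, y lies entirely in the leading 0-block: y = 0^k for some k with 1 ≤ k ≤ p.
Pump with i = 2: xy^2z = 0^{p+k} 1^p 0^p 1^p, of length 4p+k. Suppose this equals vv. The string starts with 0 and ends with 1, so v does too; thus the boundary between the two copies of v is a 1→0 transition. There is exactly one such transition, at position 2p+k, so |v| = 2p+k and |vv| = 4p+2k ≠ 4p+k since k ≥ 1. So xy^2z ∉ L.
Contradiction. Therefore L is not regular.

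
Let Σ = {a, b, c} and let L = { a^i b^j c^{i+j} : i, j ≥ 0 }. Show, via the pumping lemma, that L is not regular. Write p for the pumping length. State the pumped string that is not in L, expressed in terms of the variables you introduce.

Suppose for contradiction that L is regular, and let p be the pumping length.
Take w = a^p b^p c^{2p} ∈ L (with i=j=p, i+j=2p), |w| = 4p ≥ p.
The pumping lemma gives a decomposition w = xyz where |xy| ≤ p and |y| ≥ 1.
Because |xy| ≤ p and w begins with p copies of a, we have y = a^k with 1 ≤ k ≤ p.
Consider xy^2z = a^{p+k} b^p c^{2p}. Now the a- and b-counts sum to 2p+k, but the c-count is 2p ≠ 2p+k. So xy^2z ∉ L.
This contradicts the pumping lemma, so L is not regular.

a^{p+k} b^p c^{2p}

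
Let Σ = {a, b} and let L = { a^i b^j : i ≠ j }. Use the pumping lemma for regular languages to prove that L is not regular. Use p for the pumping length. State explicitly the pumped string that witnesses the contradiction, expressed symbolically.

a^{p+p!} b^{p+p!}

Suppose for contradiction that L is regular, and let p be the pumping length.
Choose w = a^p b^{p+p!}. Since p ≠ p+p!, w ∈ L; and |w| ≥ p.
The pumping lemma gives a decomposition w = xyz where |xy| ≤ p and |y| ≥ 1.
Because |xy| ≤ p and w begins with p copies of a, we have y = a^k with 1 ≤ k ≤ p.
Since 1 ≤ k ≤ p, k divides p!; set t = 1 + p!/k. Then xy^t z has p + (p!/k)·k = p + p! copies of a. Now the a-count equals the b-count, so i ≠ j fails. So xy^t z = a^{p+p!} b^{p+p!} ∉ L.
This contradicts the pumping lemma, so L is not regular.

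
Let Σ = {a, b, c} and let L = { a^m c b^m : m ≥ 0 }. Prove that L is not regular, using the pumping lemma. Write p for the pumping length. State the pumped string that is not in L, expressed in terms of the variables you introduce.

Assume L is regular; let p be its pumping constant.
Take w = a^p c b^p ∈ L with |w| = 2p+1 ≥ p.
Write w = xyz as guaranteed by the lemma, with |xy| ≤ p and y is nonempty.
The first p characters of w are a's, so xy (and hence y) consists only of a's. Write y = a^k, 1 ≤ k ≤ p.
Pump with i = 2: xy^2z = a^{p+k} c b^p, which would require p+k = p. But k ≥ 1, so xy^2z ∉ L.
This contradicts the pumping lemma, so L is not regular.

a^{p+k} c b^p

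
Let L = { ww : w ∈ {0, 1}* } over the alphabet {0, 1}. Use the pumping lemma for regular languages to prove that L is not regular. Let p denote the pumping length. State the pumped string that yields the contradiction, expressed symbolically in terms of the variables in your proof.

0^{p+k} 1^p 0^p 1^p

Suppose for contradiction that L is regular, and let p be the pumping length.
Take w = 0^p 1^p 0^p 1^p = uu where u = 0^p1^p; then w ∈ L and |w| = 4p ≥ p.
By the pumping lemma, w = xyz with |xy| ≤ p and y is nonempty.
Since the first p symbols of w are all 0's and |xy| ≤ p, y lies entirely in the leading 0-block: y = 0^k for some k with 1 ≤ k ≤ p.
Pump with i = 2: xy^2z = 0^{p+k} 1^p 0^p 1^p, of length 4p+k. Suppose this equals vv. The string starts with 0 and ends with 1, so v does too; thus the boundary between the two copies of v is a 1→0 transition. There is exactly one such transition, at position 2p+k, so |v| = 2p+k and |vv| = 4p+2k ≠ 4p+k since k ≥ 1. So xy^2z ∉ L.
Contradiction. Therefore L is not regular.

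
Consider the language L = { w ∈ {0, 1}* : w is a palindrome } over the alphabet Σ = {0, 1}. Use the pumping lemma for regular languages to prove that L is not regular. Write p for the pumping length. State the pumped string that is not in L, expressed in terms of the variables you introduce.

Assume L is regular. Let p be the pumping length given by the pumping lemma.
Take w = 0^p 1 0^p, a palindrome of length 2p+1 ≥ p.
The pumping lemma gives a decomposition w = xyz where |xy| ≤ p and |y| ≥ 1.
Because |xy| ≤ p and w begins with p copies of 0, we have y = 0^k with 1 ≤ k ≤ p.
Pump with i = 2: xy^2z = 0^{p+k} 1 0^p. Its reverse is 0^p 1 0^{p+k}, which differs from xy^2z since k ≥ 1. So xy^2z is not a palindrome and xy^2z ∉ L.
Contradiction. Therefore L is not regular.

0^{p+k} 1 0^p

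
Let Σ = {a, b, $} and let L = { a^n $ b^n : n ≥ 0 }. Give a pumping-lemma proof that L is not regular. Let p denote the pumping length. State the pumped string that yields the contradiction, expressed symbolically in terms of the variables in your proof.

Assume L is regular. Let p be the pumping length given by the pumping lemma.
Take w = a^p $ b^p ∈ L with |w| = 2p+1 ≥ p.
Write w = xyz as guaranteed by the lemma, with |xy| ≤ p and y is nonempty.
Since the first p symbols of w are all a's and |xy| ≤ p, y lies entirely in the leading a-block: y = a^k for some k with 1 ≤ k ≤ p.
Pump with i = 2: xy^2z = a^{p+k} $ b^p, which would require p+k = p. But k ≥ 1, so xy^2z ∉ L.
Contradiction. Therefore L is not regular.

a^{p+k} $ b^p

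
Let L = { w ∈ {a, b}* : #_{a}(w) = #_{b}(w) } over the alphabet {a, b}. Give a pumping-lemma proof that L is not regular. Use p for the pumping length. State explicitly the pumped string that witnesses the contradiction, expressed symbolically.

a^{p+k} b^p

Suppose for contradiction that L is regular, and let p be the pumping length.
Choose w = a^p b^p ∈ L with |w| = 2p ≥ p.
Write w = xyz as guaranteed by the lemma, with |xy| ≤ p and |y| > 0.
Since the first p symbols of w are all a's and |xy| ≤ p, y lies entirely in the leading a-block: y = a^k for some k with 1 ≤ k ≤ p.
Pump with i = 2: xy^2z = a^{p+k} b^p has p+k occurrences of a but only p of b. Since k ≥ 1 the counts differ, so xy^2z ∉ L.
This contradicts the pumping lemma, so L is not regular.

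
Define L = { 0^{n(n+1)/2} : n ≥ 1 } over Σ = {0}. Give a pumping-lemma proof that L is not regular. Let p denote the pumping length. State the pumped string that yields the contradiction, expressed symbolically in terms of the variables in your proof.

0^{p(p+1)/2+k}

Suppose for contradiction that L is regular, and let p be the pumping length.
Take w = 0^{p(p+1)/2} ∈ L with |w| = p(p+1)/2 ≥ p.
Write w = xyz as guaranteed by the lemma, with |xy| ≤ p and |y| > 0.
Then y = 0^k for some k with 1 ≤ k ≤ p.
Pump with i = 2: xy^2z = 0^{p(p+1)/2+k}. Since 1 ≤ k ≤ p, p(p+1)/2 < p(p+1)/2+k ≤ p(p+1)/2+p < (p+1)(p+2)/2, so p(p+1)/2+k is strictly between consecutive triangular numbers. So xy^2z ∉ L.
This contradicts the pumping lemma, so L is not regular.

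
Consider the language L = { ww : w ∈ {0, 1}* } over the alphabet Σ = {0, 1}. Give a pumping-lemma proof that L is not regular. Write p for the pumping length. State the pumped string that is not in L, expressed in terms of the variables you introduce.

0^{p+k} 1^p 0^p 1^p

Toward a contradiction, assume L is regular with pumping length p.
Take w = 0^p 1^p 0^p 1^p = uu where u = 0^p1^p; then w ∈ L and |w| = 4p ≥ p.
By the pumping lemma, w = xyz with |xy| ≤ p and |y| > 0.
Because |xy| ≤ p and w begins with p copies of 0, we have y = 0^k with 1 ≤ k ≤ p.
Pump with i = 2: xy^2z = 0^{p+k} 1^p 0^p 1^p, of length 4p+k. Suppose this equals vv. The string starts with 0 and ends with 1, so v does too; thus the boundary between the two copies of v is a 1→0 transition. There is exactly one such transition, at position 2p+k, so |v| = 2p+k and |vv| = 4p+2k ≠ 4p+k since k ≥ 1. So xy^2z ∉ L.
This contradicts the pumping lemma, so L is not regular.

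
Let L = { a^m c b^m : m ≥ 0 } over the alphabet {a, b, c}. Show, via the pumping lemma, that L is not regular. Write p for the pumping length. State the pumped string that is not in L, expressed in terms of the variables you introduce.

Assume L is regular. Let p be the pumping length given by the pumping lemma.
Take w = a^p c b^p ∈ L with |w| = 2p+1 ≥ p.
The pumping lemma gives a decomposition w = xyz where |xy| ≤ p and |y| > 0.
The first p characters of w are a's, so xy (and hence y) consists only of a's. Write y = a^k, 1 ≤ k ≤ p.
Pump with i = 2: xy^2z = a^{p+k} c b^p, which would require p+k = p. But k ≥ 1, so xy^2z ∉ L.
This contradicts the pumping lemma, so L is not regular.

a^{p+k} c b^p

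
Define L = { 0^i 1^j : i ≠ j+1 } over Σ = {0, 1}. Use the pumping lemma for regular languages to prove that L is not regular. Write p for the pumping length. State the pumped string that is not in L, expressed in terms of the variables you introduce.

0^{p+p!} 1^{p+p!-1}

Assume L is regular; let p be its pumping constant.
Choose w = 0^p 1^{p+p!-1}. Since p ≠ (p+p!-1)+1 = p+p!, w ∈ L; and |w| ≥ p.
By the pumping lemma, w = xyz with |xy| ≤ p and |y| > 0.
The first p characters of w are 0's, so xy (and hence y) consists only of 0's. Write y = 0^k, 1 ≤ k ≤ p.
Since 1 ≤ k ≤ p, k divides p!; set t = 1 + p!/k. Then xy^t z has p + (p!/k)·k = p + p! copies of 0. Now the 0-count is p+p! and (1-count)+1 = (p+p!-1)+1 = p+p!, so i ≠ j+1 fails. So xy^t z = 0^{p+p!} 1^{p+p!-1} ∉ L.
Contradiction. Therefore L is not regular.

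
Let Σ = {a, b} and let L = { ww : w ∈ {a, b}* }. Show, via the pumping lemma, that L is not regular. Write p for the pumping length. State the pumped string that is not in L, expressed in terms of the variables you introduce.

a^{p+k} b^p a^p b^p

Assume L is regular; let p be its pumping constant.
Take w = a^p b^p a^p b^p = uu where u = a^pb^p; then w ∈ L and |w| = 4p ≥ p.
By the pumping lemma, w = xyz with |xy| ≤ p and |y| ≥ 1.
The first p characters of w are a's, so xy (and hence y) consists only of a's. Write y = a^k, 1 ≤ k ≤ p.
Pump with i = 2: xy^2z = a^{p+k} b^p a^p b^p, of length 4p+k. Suppose this equals vv. The string starts with a and ends with b, so v does too; thus the boundary between the two copies of v is a b→a transition. There is exactly one such transition, at position 2p+k, so |v| = 2p+k and |vv| = 4p+2k ≠ 4p+k since k ≥ 1. So xy^2z ∉ L.
This contradicts the pumping lemma, so L is not regular.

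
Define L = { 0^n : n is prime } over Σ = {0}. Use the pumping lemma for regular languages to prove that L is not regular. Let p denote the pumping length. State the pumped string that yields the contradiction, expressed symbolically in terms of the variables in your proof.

Toward a contradiction, assume L is regular with pumping length p.
Let q be a prime with q ≥ p+2 (infinitely many primes exist), and take w = 0^q ∈ L with |w| = q ≥ p.
By the pumping lemma, w = xyz with |xy| ≤ p and |y| > 0.
Then y = 0^k for some k with 1 ≤ k ≤ p.
Since 1 ≤ k ≤ p, |xz| = q-k. Pump with i = q+1: |xy^{q+1}z| = (q-k)+(q+1)k = q+qk = q(1+k), which is composite (both factors ≥ 2). So xy^{q+1}z = 0^{q(1+k)} ∉ L.
Contradiction. Therefore L is not regular.

0^{q(1+k)}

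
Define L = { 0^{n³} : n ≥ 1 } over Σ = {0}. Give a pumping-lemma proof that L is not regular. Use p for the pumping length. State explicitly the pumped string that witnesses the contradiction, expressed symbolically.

0^{p³+k}

Suppose for contradiction that L is regular, and let p be the pumping length.
Take w = 0^{p³} ∈ L with |w| = p³ ≥ p.
Write w = xyz as guaranteed by the lemma, with |xy| ≤ p and |y| > 0.
Then y = 0^k for some k with 1 ≤ k ≤ p.
Pump with i = 2: xy^2z = 0^{p³+k}. Since 1 ≤ k ≤ p, p³ < p³+k ≤ p³+p < p³+3p²+3p+1 = (p+1)³, so p³+k is not a perfect cube. So xy^2z ∉ L.
Contradiction. Therefore L is not regular.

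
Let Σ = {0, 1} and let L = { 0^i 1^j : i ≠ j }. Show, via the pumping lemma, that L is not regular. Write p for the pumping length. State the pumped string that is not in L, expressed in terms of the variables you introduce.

Suppose for contradiction that L is regular, and let p be the pumping length.
Choose w = 0^p 1^{p+p!}. Since p ≠ p+p!, w ∈ L; and |w| ≥ p.
Write w = xyz as guaranteed by the lemma, with |xy| ≤ p and |y| > 0.
The first p characters of w are 0's, so xy (and hence y) consists only of 0's. Write y = 0^k, 1 ≤ k ≤ p.
Since 1 ≤ k ≤ p, k divides p!; set t = 1 + p!/k. Then xy^t z has p + (p!/k)·k = p + p! copies of 0. Now the 0-count equals the 1-count, so i ≠ j fails. So xy^t z = 0^{p+p!} 1^{p+p!} ∉ L.
Contradiction. Therefore L is not regular.

0^{p+p!} 1^{p+p!}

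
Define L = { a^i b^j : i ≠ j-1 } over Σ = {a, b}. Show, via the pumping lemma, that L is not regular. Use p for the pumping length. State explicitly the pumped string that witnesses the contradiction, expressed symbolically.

a^{p+p!} b^{p+p!+1}

Assume L is regular; let p be its pumping constant.
Choose w = a^p b^{p+p!+1}. Since p ≠ (p+p!+1)-1 = p+p!, w ∈ L; and |w| ≥ p.
By the pumping lemma, w = xyz with |xy| ≤ p and |y| > 0.
Since the first p symbols of w are all a's and |xy| ≤ p, y lies entirely in the leading a-block: y = a^k for some k with 1 ≤ k ≤ p.
Since 1 ≤ k ≤ p, k divides p!; set t = 1 + p!/k. Then xy^t z has p + (p!/k)·k = p + p! copies of a. Now the a-count is p+p! and (b-count)-1 = (p+p!+1)-1 = p+p!, so i ≠ j-1 fails. So xy^t z = a^{p+p!} b^{p+p!+1} ∉ L.
Contradiction. Therefore L is not regular.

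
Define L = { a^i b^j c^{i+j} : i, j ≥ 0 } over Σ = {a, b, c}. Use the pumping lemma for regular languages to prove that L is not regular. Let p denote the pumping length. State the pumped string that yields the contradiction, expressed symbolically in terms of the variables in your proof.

a^{p+k} b^p c^{2p}

Assume L is regular; let p be its pumping constant.
Take w = a^p b^p c^{2p} ∈ L (with i=j=p, i+j=2p), |w| = 4p ≥ p.
By the pumping lemma, w = xyz with |xy| ≤ p and |y| ≥ 1.
Because |xy| ≤ p and w begins with p copies of a, we have y = a^k with 1 ≤ k ≤ p.
Consider xy^2z = a^{p+k} b^p c^{2p}. Now the a- and b-counts sum to 2p+k, but the c-count is 2p ≠ 2p+k. So xy^2z ∉ L.
This contradicts the pumping lemma, so L is not regular.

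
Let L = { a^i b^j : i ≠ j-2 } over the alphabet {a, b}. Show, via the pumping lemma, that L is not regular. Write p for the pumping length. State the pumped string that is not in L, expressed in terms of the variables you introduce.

Toward a contradiction, assume L is regular with pumping length p.
Choose w = a^p b^{p+p!+2}. Since p ≠ (p+p!+2)-2 = p+p!, w ∈ L; and |w| ≥ p.
Write w = xyz as guaranteed by the lemma, with |xy| ≤ p and |y| > 0.
Because |xy| ≤ p and w begins with p copies of a, we have y = a^k with 1 ≤ k ≤ p.
Since 1 ≤ k ≤ p, k divides p!; set t = 1 + p!/k. Then xy^t z has p + (p!/k)·k = p + p! copies of a. Now the a-count is p+p! and (b-count)-2 = (p+p!+2)-2 = p+p!, so i ≠ j-2 fails. So xy^t z = a^{p+p!} b^{p+p!+2} ∉ L.
Contradiction. Therefore L is not regular.

a^{p+p!} b^{p+p!+2}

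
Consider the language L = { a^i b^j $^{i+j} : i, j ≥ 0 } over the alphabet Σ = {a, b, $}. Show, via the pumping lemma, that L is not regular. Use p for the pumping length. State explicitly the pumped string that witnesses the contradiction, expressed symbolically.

Toward a contradiction, assume L is regular with pumping length p.
Take w = a^p b^p $^{2p} ∈ L (with i=j=p, i+j=2p), |w| = 4p ≥ p.
Write w = xyz as guaranteed by the lemma, with |xy| ≤ p and |y| > 0.
Since the first p symbols of w are all a's and |xy| ≤ p, y lies entirely in the leading a-block: y = a^k for some k with 1 ≤ k ≤ p.
Consider xy^2z = a^{p+k} b^p $^{2p}. Now the a- and b-counts sum to 2p+k, but the $-count is 2p ≠ 2p+k. So xy^2z ∉ L.
This contradicts the pumping lemma, so L is not regular.

a^{p+k} b^p $^{2p}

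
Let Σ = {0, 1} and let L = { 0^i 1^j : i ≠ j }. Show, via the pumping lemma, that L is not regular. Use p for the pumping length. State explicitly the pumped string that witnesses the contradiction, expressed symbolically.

Assume L is regular; let p be its pumping constant.
Choose w = 0^p 1^{p+p!}. Since p ≠ p+p!, w ∈ L; and |w| ≥ p.
By the pumping lemma, w = xyz with |xy| ≤ p and |y| ≥ 1.
The first p characters of w are 0's, so xy (and hence y) consists only of 0's. Write y = 0^k, 1 ≤ k ≤ p.
Since 1 ≤ k ≤ p, k divides p!; set t = 1 + p!/k. Then xy^t z has p + (p!/k)·k = p + p! copies of 0. Now the 0-count equals the 1-count, so i ≠ j fails. So xy^t z = 0^{p+p!} 1^{p+p!} ∉ L.
Contradiction. Therefore L is not regular.

0^{p+p!} 1^{p+p!}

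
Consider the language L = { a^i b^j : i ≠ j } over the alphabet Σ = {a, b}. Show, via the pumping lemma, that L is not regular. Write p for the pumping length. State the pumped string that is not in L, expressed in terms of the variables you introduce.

a^{p+p!} b^{p+p!}

Assume L is regular. Let p be the pumping length given by the pumping lemma.
Choose w = a^p b^{p+p!}. Since p ≠ p+p!, w ∈ L; and |w| ≥ p.
By the pumping lemma, w = xyz with |xy| ≤ p and y is nonempty.
The first p characters of w are a's, so xy (and hence y) consists only of a's. Write y = a^k, 1 ≤ k ≤ p.
Since 1 ≤ k ≤ p, k divides p!; set t = 1 + p!/k. Then xy^t z has p + (p!/k)·k = p + p! copies of a. Now the a-count equals the b-count, so i ≠ j fails. So xy^t z = a^{p+p!} b^{p+p!} ∉ L.
This is a contradiction; hence L is not regular.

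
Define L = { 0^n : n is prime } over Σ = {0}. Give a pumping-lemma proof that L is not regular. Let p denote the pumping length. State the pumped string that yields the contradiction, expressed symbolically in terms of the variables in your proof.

0^{q(1+k)}

Suppose for contradiction that L is regular, and let p be the pumping length.
Let q be a prime with q ≥ p+2 (infinitely many primes exist), and take w = 0^q ∈ L with |w| = q ≥ p.
The pumping lemma gives a decomposition w = xyz where |xy| ≤ p and |y| > 0.
Then y = 0^k for some k with 1 ≤ k ≤ p.
Since 1 ≤ k ≤ p, |xz| = q-k. Pump with i = q+1: |xy^{q+1}z| = (q-k)+(q+1)k = q+qk = q(1+k), which is composite (both factors ≥ 2). So xy^{q+1}z = 0^{q(1+k)} ∉ L.
This contradicts the pumping lemma, so L is not regular.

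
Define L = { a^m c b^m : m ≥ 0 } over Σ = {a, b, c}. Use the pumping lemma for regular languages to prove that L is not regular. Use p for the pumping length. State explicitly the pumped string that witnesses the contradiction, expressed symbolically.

a^{p+k} c b^p

Suppose for contradiction that L is regular, and let p be the pumping length.
Take w = a^p c b^p ∈ L with |w| = 2p+1 ≥ p.
The pumping lemma gives a decomposition w = xyz where |xy| ≤ p and |y| ≥ 1.
Since the first p symbols of w are all a's and |xy| ≤ p, y lies entirely in the leading a-block: y = a^k for some k with 1 ≤ k ≤ p.
Pump with i = 2: xy^2z = a^{p+k} c b^p, which would require p+k = p. But k ≥ 1, so xy^2z ∉ L.
Contradiction. Therefore L is not regular.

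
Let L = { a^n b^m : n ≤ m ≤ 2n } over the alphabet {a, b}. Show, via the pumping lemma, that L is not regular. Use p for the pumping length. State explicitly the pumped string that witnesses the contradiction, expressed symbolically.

Suppose for contradiction that L is regular, and let p be the pumping length.
Take w = a^p b^p ∈ L (since p ≤ p ≤ 2p), with |w| = 2p ≥ p.
By the pumping lemma, w = xyz with |xy| ≤ p and |y| ≥ 1.
Because |xy| ≤ p and w begins with p copies of a, we have y = a^k with 1 ≤ k ≤ p.
Pump with i = 2: xy^2z = a^{p+k} b^p. Now n = p+k > p = m, so the condition n ≤ m fails. Thus xy^2z ∉ L.
This contradicts the pumping lemma, so L is not regular.

a^{p+k} b^p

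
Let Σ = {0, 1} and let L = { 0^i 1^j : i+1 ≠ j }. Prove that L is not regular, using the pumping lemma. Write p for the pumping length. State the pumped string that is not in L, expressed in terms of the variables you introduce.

0^{p+p!} 1^{p+p!+1}

Assume L is regular. Let p be the pumping length given by the pumping lemma.
Choose w = 0^p 1^{p+p!+1}. Since p ≠ (p+p!+1)-1 = p+p!, w ∈ L; and |w| ≥ p.
By the pumping lemma, w = xyz with |xy| ≤ p and |y| > 0.
Because |xy| ≤ p and w begins with p copies of 0, we have y = 0^k with 1 ≤ k ≤ p.
Since 1 ≤ k ≤ p, k divides p!; set t = 1 + p!/k. Then xy^t z has p + (p!/k)·k = p + p! copies of 0. Now the 0-count is p+p! and (1-count)-1 = (p+p!+1)-1 = p+p!, so i+1 ≠ j fails. So xy^t z = 0^{p+p!} 1^{p+p!+1} ∉ L.
This contradicts the pumping lemma, so L is not regular.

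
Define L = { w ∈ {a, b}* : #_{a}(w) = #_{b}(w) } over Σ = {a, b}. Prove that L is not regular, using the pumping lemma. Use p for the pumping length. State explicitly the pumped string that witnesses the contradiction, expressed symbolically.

Toward a contradiction, assume L is regular with pumping length p.
Choose w = a^p b^p ∈ L with |w| = 2p ≥ p.
By the pumping lemma, w = xyz with |xy| ≤ p and |y| ≥ 1.
Because |xy| ≤ p and w begins with p copies of a, we have y = a^k with 1 ≤ k ≤ p.
Pump with i = 2: xy^2z = a^{p+k} b^p has p+k occurrences of a but only p of b. Since k ≥ 1 the counts differ, so xy^2z ∉ L.
This contradicts the pumping lemma, so L is not regular.

a^{p+k} b^p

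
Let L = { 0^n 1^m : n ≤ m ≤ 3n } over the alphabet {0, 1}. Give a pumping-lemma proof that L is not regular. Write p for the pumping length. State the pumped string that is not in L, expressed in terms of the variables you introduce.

0^{p+k} 1^p

Assume L is regular; let p be its pumping constant.
Take w = 0^p 1^p ∈ L (since p ≤ p ≤ 3p), with |w| = 2p ≥ p.
The pumping lemma gives a decomposition w = xyz where |xy| ≤ p and y is nonempty.
Because |xy| ≤ p and w begins with p copies of 0, we have y = 0^k with 1 ≤ k ≤ p.
Pump with i = 2: xy^2z = 0^{p+k} 1^p. Now n = p+k > p = m, so the condition n ≤ m fails. Thus xy^2z ∉ L.
Contradiction. Therefore L is not regular.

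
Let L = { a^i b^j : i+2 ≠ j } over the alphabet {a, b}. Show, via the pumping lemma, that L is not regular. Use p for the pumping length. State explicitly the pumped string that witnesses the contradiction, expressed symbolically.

a^{p+p!} b^{p+p!+2}

Assume L is regular. Let p be the pumping length given by the pumping lemma.
Choose w = a^p b^{p+p!+2}. Since p ≠ (p+p!+2)-2 = p+p!, w ∈ L; and |w| ≥ p.
By the pumping lemma, w = xyz with |xy| ≤ p and |y| ≥ 1.
The first p characters of w are a's, so xy (and hence y) consists only of a's. Write y = a^k, 1 ≤ k ≤ p.
Since 1 ≤ k ≤ p, k divides p!; set t = 1 + p!/k. Then xy^t z has p + (p!/k)·k = p + p! copies of a. Now the a-count is p+p! and (b-count)-2 = (p+p!+2)-2 = p+p!, so i+2 ≠ j fails. So xy^t z = a^{p+p!} b^{p+p!+2} ∉ L.
Contradiction. Therefore L is not regular.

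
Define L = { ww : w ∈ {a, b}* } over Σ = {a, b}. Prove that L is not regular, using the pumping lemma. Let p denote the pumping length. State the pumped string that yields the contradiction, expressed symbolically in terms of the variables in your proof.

Assume L is regular; let p be its pumping constant.
Take w = a^p b^p a^p b^p = uu where u = a^pb^p; then w ∈ L and |w| = 4p ≥ p.
The pumping lemma gives a decomposition w = xyz where |xy| ≤ p and |y| ≥ 1.
Since the first p symbols of w are all a's and |xy| ≤ p, y lies entirely in the leading a-block: y = a^k for some k with 1 ≤ k ≤ p.
Pump with i = 2: xy^2z = a^{p+k} b^p a^p b^p, of length 4p+k. Suppose this equals vv. The string starts with a and ends with b, so v does too; thus the boundary between the two copies of v is a b→a transition. There is exactly one such transition, at position 2p+k, so |v| = 2p+k and |vv| = 4p+2k ≠ 4p+k since k ≥ 1. So xy^2z ∉ L.
This contradicts the pumping lemma, so L is not regular.

a^{p+k} b^p a^p b^p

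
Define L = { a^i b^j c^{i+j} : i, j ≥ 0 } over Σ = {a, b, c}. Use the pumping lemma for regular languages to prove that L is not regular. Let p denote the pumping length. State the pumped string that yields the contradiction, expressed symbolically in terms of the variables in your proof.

a^{p+k} b^p c^{2p}

Toward a contradiction, assume L is regular with pumping length p.
Take w = a^p b^p c^{2p} ∈ L (with i=j=p, i+j=2p), |w| = 4p ≥ p.
By the pumping lemma, w = xyz with |xy| ≤ p and y is nonempty.
Since the first p symbols of w are all a's and |xy| ≤ p, y lies entirely in the leading a-block: y = a^k for some k with 1 ≤ k ≤ p.
Consider xy^2z = a^{p+k} b^p c^{2p}. Now the a- and b-counts sum to 2p+k, but the c-count is 2p ≠ 2p+k. So xy^2z ∉ L.
Contradiction. Therefore L is not regular.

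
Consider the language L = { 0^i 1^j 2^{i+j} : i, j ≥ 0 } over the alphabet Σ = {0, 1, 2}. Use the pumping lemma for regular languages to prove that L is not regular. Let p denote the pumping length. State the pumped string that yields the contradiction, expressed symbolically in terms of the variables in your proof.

Suppose for contradiction that L is regular, and let p be the pumping length.
Take w = 0^p 1^p 2^{2p} ∈ L (with i=j=p, i+j=2p), |w| = 4p ≥ p.
Write w = xyz as guaranteed by the lemma, with |xy| ≤ p and y is nonempty.
The first p characters of w are 0's, so xy (and hence y) consists only of 0's. Write y = 0^k, 1 ≤ k ≤ p.
Consider xy^2z = 0^{p+k} 1^p 2^{2p}. Now the 0- and 1-counts sum to 2p+k, but the 2-count is 2p ≠ 2p+k. So xy^2z ∉ L.
Contradiction. Therefore L is not regular.

0^{p+k} 1^p 2^{2p}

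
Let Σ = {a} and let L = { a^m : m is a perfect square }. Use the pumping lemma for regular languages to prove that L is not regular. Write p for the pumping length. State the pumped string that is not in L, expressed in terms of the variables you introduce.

Assume L is regular. Let p be the pumping length given by the pumping lemma.
Take w = a^{p²} ∈ L with |w| = p² ≥ p.
Write w = xyz as guaranteed by the lemma, with |xy| ≤ p and |y| > 0.
Then y = a^k for some k with 1 ≤ k ≤ p.
Pump with i = 2: xy^2z = a^{p²+k}. Since 1 ≤ k ≤ p, p² < p²+k ≤ p²+p < (p+1)², so p²+k lies strictly between consecutive squares and is not a perfect square. So xy^2z ∉ L.
Contradiction. Therefore L is not regular.

a^{p²+k}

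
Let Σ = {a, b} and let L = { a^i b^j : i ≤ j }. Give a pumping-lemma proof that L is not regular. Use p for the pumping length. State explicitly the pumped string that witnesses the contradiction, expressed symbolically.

Suppose for contradiction that L is regular, and let p be the pumping length.
Choose w = a^p b^p ∈ L, with |w| = 2p ≥ p.
Write w = xyz as guaranteed by the lemma, with |xy| ≤ p and |y| ≥ 1.
The first p characters of w are a's, so xy (and hence y) consists only of a's. Write y = a^k, 1 ≤ k ≤ p.
Consider xy^2z = a^{p+k} b^p. Since k ≥ 1, the a-count p+k exceeds the b-count p, so i ≤ j fails; thus xy^2z ∉ L.
Contradiction. Therefore L is not regular.

a^{p+k} b^p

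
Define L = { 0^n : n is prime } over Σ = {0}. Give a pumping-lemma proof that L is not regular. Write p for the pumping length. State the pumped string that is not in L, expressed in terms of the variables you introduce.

Assume L is regular. Let p be the pumping length given by the pumping lemma.
Let q be a prime with q ≥ p+2 (infinitely many primes exist), and take w = 0^q ∈ L with |w| = q ≥ p.
By the pumping lemma, w = xyz with |xy| ≤ p and y is nonempty.
Then y = 0^k for some k with 1 ≤ k ≤ p.
Since 1 ≤ k ≤ p, |xz| = q-k. Pump with i = q+1: |xy^{q+1}z| = (q-k)+(q+1)k = q+qk = q(1+k), which is composite (both factors ≥ 2). So xy^{q+1}z = 0^{q(1+k)} ∉ L.
Contradiction. Therefore L is not regular.

0^{q(1+k)}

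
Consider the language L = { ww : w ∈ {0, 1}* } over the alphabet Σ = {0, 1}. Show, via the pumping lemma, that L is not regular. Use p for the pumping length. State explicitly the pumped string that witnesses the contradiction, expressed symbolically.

0^{p+k} 1^p 0^p 1^p

Toward a contradiction, assume L is regular with pumping length p.
Take w = 0^p 1^p 0^p 1^p = uu where u = 0^p1^p; then w ∈ L and |w| = 4p ≥ p.
The pumping lemma gives a decomposition w = xyz where |xy| ≤ p and y is nonempty.
Because |xy| ≤ p and w begins with p copies of 0, we have y = 0^k with 1 ≤ k ≤ p.
Pump with i = 2: xy^2z = 0^{p+k} 1^p 0^p 1^p, of length 4p+k. Suppose this equals vv. The string starts with 0 and ends with 1, so v does too; thus the boundary between the two copies of v is a 1→0 transition. There is exactly one such transition, at position 2p+k, so |v| = 2p+k and |vv| = 4p+2k ≠ 4p+k since k ≥ 1. So xy^2z ∉ L.
This contradicts the pumping lemma, so L is not regular.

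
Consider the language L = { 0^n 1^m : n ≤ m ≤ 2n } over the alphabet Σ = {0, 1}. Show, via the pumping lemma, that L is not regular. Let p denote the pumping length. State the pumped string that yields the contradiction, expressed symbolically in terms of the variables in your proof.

Assume L is regular. Let p be the pumping length given by the pumping lemma.
Take w = 0^p 1^p ∈ L (since p ≤ p ≤ 2p), with |w| = 2p ≥ p.
By the pumping lemma, w = xyz with |xy| ≤ p and |y| ≥ 1.
Since the first p symbols of w are all 0's and |xy| ≤ p, y lies entirely in the leading 0-block: y = 0^k for some k with 1 ≤ k ≤ p.
Pump with i = 2: xy^2z = 0^{p+k} 1^p. Now n = p+k > p = m, so the condition n ≤ m fails. Thus xy^2z ∉ L.
Contradiction. Therefore L is not regular.

0^{p+k} 1^p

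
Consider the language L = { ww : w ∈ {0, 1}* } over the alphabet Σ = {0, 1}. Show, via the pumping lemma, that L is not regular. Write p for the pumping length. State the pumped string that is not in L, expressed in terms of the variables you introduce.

Suppose for contradiction that L is regular, and let p be the pumping length.
Take w = 0^p 1^p 0^p 1^p = uu where u = 0^p1^p; then w ∈ L and |w| = 4p ≥ p.
The pumping lemma gives a decomposition w = xyz where |xy| ≤ p and |y| > 0.
Because |xy| ≤ p and w begins with p copies of 0, we have y = 0^k with 1 ≤ k ≤ p.
Pump with i = 2: xy^2z = 0^{p+k} 1^p 0^p 1^p, of length 4p+k. Suppose this equals vv. The string starts with 0 and ends with 1, so v does too; thus the boundary between the two copies of v is a 1→0 transition. There is exactly one such transition, at position 2p+k, so |v| = 2p+k and |vv| = 4p+2k ≠ 4p+k since k ≥ 1. So xy^2z ∉ L.
This is a contradiction; hence L is not regular.

0^{p+k} 1^p 0^p 1^p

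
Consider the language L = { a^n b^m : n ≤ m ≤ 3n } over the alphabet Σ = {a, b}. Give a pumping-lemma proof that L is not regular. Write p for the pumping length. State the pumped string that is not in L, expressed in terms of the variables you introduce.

Toward a contradiction, assume L is regular with pumping length p.
Take w = a^p b^p ∈ L (since p ≤ p ≤ 3p), with |w| = 2p ≥ p.
Write w = xyz as guaranteed by the lemma, with |xy| ≤ p and |y| ≥ 1.
Since the first p symbols of w are all a's and |xy| ≤ p, y lies entirely in the leading a-block: y = a^k for some k with 1 ≤ k ≤ p.
Pump with i = 2: xy^2z = a^{p+k} b^p. Now n = p+k > p = m, so the condition n ≤ m fails. Thus xy^2z ∉ L.
This is a contradiction; hence L is not regular.

a^{p+k} b^p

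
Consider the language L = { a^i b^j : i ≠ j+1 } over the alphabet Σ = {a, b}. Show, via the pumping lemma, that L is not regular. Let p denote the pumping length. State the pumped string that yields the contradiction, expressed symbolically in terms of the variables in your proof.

a^{p+p!} b^{p+p!-1}

Assume L is regular. Let p be the pumping length given by the pumping lemma.
Choose w = a^p b^{p+p!-1}. Since p ≠ (p+p!-1)+1 = p+p!, w ∈ L; and |w| ≥ p.
Write w = xyz as guaranteed by the lemma, with |xy| ≤ p and y is nonempty.
Since the first p symbols of w are all a's and |xy| ≤ p, y lies entirely in the leading a-block: y = a^k for some k with 1 ≤ k ≤ p.
Since 1 ≤ k ≤ p, k divides p!; set t = 1 + p!/k. Then xy^t z has p + (p!/k)·k = p + p! copies of a. Now the a-count is p+p! and (b-count)+1 = (p+p!-1)+1 = p+p!, so i ≠ j+1 fails. So xy^t z = a^{p+p!} b^{p+p!-1} ∉ L.
This contradicts the pumping lemma, so L is not regular.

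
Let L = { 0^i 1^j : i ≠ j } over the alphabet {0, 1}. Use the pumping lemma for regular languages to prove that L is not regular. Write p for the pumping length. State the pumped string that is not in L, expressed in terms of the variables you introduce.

Assume L is regular. Let p be the pumping length given by the pumping lemma.
Choose w = 0^p 1^{p+p!}. Since p ≠ p+p!, w ∈ L; and |w| ≥ p.
The pumping lemma gives a decomposition w = xyz where |xy| ≤ p and y is nonempty.
The first p characters of w are 0's, so xy (and hence y) consists only of 0's. Write y = 0^k, 1 ≤ k ≤ p.
Since 1 ≤ k ≤ p, k divides p!; set t = 1 + p!/k. Then xy^t z has p + (p!/k)·k = p + p! copies of 0. Now the 0-count equals the 1-count, so i ≠ j fails. So xy^t z = 0^{p+p!} 1^{p+p!} ∉ L.
Contradiction. Therefore L is not regular.

0^{p+p!} 1^{p+p!}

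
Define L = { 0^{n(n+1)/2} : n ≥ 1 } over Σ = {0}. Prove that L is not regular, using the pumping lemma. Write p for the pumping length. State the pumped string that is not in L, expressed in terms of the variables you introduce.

Suppose for contradiction that L is regular, and let p be the pumping length.
Take w = 0^{p(p+1)/2} ∈ L with |w| = p(p+1)/2 ≥ p.
The pumping lemma gives a decomposition w = xyz where |xy| ≤ p and |y| > 0.
Then y = 0^k for some k with 1 ≤ k ≤ p.
Pump with i = 2: xy^2z = 0^{p(p+1)/2+k}. Since 1 ≤ k ≤ p, p(p+1)/2 < p(p+1)/2+k ≤ p(p+1)/2+p < (p+1)(p+2)/2, so p(p+1)/2+k is strictly between consecutive triangular numbers. So xy^2z ∉ L.
Contradiction. Therefore L is not regular.

0^{p(p+1)/2+k}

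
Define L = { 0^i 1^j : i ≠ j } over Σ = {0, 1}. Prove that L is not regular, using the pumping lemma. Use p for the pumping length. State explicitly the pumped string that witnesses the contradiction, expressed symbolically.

0^{p+p!} 1^{p+p!}

Assume L is regular; let p be its pumping constant.
Choose w = 0^p 1^{p+p!}. Since p ≠ p+p!, w ∈ L; and |w| ≥ p.
Write w = xyz as guaranteed by the lemma, with |xy| ≤ p and y is nonempty.
The first p characters of w are 0's, so xy (and hence y) consists only of 0's. Write y = 0^k, 1 ≤ k ≤ p.
Since 1 ≤ k ≤ p, k divides p!; set t = 1 + p!/k. Then xy^t z has p + (p!/k)·k = p + p! copies of 0. Now the 0-count equals the 1-count, so i ≠ j fails. So xy^t z = 0^{p+p!} 1^{p+p!} ∉ L.
This contradicts the pumping lemma, so L is not regular.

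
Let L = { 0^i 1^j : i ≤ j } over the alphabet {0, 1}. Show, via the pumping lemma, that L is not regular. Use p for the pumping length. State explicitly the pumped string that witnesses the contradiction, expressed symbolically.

Toward a contradiction, assume L is regular with pumping length p.
Choose w = 0^p 1^p ∈ L, with |w| = 2p ≥ p.
Write w = xyz as guaranteed by the lemma, with |xy| ≤ p and |y| > 0.
The first p characters of w are 0's, so xy (and hence y) consists only of 0's. Write y = 0^k, 1 ≤ k ≤ p.
Consider xy^2z = 0^{p+k} 1^p. Since k ≥ 1, the 0-count p+k exceeds the 1-count p, so i ≤ j fails; thus xy^2z ∉ L.
Contradiction. Therefore L is not regular.

0^{p+k} 1^p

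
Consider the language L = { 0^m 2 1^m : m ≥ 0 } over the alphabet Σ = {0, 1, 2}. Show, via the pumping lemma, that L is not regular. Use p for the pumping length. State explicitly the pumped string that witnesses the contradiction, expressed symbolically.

Toward a contradiction, assume L is regular with pumping length p.
Take w = 0^p 2 1^p ∈ L with |w| = 2p+1 ≥ p.
The pumping lemma gives a decomposition w = xyz where |xy| ≤ p and |y| ≥ 1.
Since the first p symbols of w are all 0's and |xy| ≤ p, y lies entirely in the leading 0-block: y = 0^k for some k with 1 ≤ k ≤ p.
Pump with i = 2: xy^2z = 0^{p+k} 2 1^p, which would require p+k = p. But k ≥ 1, so xy^2z ∉ L.
This is a contradiction; hence L is not regular.

0^{p+k} 2 1^p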